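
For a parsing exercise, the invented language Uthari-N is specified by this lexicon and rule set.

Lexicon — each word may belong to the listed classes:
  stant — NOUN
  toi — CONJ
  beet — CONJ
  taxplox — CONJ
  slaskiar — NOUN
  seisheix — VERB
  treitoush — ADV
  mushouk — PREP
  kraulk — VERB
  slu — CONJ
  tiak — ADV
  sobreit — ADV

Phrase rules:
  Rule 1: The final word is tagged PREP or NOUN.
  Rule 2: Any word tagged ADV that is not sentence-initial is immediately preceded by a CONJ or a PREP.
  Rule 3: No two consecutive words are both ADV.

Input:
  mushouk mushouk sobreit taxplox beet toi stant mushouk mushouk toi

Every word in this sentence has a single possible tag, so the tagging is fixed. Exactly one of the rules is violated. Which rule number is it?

1

Fixed tagging: PREP PREP ADV CONJ CONJ CONJ NOUN PREP PREP CONJ.
Checking each rule: R1 fails, R2 ok, R3 ok.
Only rule 1 fails.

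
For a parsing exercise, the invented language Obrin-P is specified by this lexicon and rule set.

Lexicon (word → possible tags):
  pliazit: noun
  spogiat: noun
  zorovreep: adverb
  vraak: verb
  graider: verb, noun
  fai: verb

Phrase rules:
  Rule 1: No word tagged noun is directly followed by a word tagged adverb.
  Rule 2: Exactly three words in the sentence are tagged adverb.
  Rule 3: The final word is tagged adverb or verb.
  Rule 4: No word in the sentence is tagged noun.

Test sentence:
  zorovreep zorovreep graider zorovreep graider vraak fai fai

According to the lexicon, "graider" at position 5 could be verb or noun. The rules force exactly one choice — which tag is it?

Candidates per position — 1:zorovreep {adverb}; 2:zorovreep {adverb}; 3:graider {verb,noun}; 4:zorovreep {adverb}; 5:graider {verb,noun}; 6:vraak {verb}; 7:fai {verb}; 8:fai {verb}.
If word 3 were noun, no tagging could satisfy rule 1; so word 3 is verb.
If word 5 were noun, no tagging could satisfy rule 4; so word 5 is verb.
The only consistent sequence is: adverb adverb verb adverb verb verb verb verb.
Checking: rule 1 holds; rule 2 holds; rule 3 holds; rule 4 holds.

verb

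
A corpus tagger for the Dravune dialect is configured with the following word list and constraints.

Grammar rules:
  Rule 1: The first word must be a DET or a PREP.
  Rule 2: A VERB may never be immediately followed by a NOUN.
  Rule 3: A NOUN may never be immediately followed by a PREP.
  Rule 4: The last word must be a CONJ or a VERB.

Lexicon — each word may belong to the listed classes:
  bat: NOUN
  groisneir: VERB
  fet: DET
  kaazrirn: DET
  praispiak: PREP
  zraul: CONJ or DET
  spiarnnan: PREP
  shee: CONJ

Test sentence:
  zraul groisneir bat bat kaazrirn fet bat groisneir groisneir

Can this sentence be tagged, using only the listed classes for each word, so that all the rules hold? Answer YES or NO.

NO

Candidates per position — 1:zraul {CONJ,DET}; 2:groisneir {VERB}; 3:bat {NOUN}; 4:bat {NOUN}; 5:kaazrirn {DET}; 6:fet {DET}; 7:bat {NOUN}; 8:groisneir {VERB}; 9:groisneir {VERB}.
Rule 2 cannot be satisfied by any choice of tags from the lexicon.
So there is no consistent tagging.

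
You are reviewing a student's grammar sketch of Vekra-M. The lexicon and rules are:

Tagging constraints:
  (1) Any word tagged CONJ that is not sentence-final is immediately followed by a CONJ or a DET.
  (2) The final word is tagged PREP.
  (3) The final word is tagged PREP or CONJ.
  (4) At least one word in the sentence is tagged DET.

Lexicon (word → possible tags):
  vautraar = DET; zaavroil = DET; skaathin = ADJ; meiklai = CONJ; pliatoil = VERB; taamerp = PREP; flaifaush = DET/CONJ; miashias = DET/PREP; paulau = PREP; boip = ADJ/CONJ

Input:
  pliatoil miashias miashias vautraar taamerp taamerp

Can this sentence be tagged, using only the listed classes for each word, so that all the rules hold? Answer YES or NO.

YES

Candidates per position — 1:pliatoil {VERB}; 2:miashias {DET,PREP}; 3:miashias {DET,PREP}; 4:vautraar {DET}; 5:taamerp {PREP}; 6:taamerp {PREP}.
One satisfying assignment: VERB DET DET DET PREP PREP.
Verifying each rule — rule 1 ok; rule 2 ok; rule 3 ok; rule 4 ok.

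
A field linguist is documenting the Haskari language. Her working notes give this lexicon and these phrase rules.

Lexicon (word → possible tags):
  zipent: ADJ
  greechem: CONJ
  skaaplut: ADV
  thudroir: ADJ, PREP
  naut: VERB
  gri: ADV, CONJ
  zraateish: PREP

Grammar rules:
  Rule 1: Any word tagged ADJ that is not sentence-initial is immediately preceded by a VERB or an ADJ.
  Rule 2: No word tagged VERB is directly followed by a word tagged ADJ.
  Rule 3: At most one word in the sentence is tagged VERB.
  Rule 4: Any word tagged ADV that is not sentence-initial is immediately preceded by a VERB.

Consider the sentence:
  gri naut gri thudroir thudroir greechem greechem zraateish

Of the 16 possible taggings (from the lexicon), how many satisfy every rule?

Candidates per position — 1:gri {ADV,CONJ}; 2:naut {VERB}; 3:gri {ADV,CONJ}; 4:thudroir {ADJ,PREP}; 5:thudroir {ADJ,PREP}; 6:greechem {CONJ}; 7:greechem {CONJ}; 8:zraateish {PREP}.
There are 16 candidate sequences in total.
The sequences that satisfy every rule: ADV VERB ADV PREP PREP CONJ CONJ PREP; ADV VERB CONJ PREP PREP CONJ CONJ PREP; CONJ VERB ADV PREP PREP CONJ CONJ PREP; CONJ VERB CONJ PREP PREP CONJ CONJ PREP.
Count = 4.

4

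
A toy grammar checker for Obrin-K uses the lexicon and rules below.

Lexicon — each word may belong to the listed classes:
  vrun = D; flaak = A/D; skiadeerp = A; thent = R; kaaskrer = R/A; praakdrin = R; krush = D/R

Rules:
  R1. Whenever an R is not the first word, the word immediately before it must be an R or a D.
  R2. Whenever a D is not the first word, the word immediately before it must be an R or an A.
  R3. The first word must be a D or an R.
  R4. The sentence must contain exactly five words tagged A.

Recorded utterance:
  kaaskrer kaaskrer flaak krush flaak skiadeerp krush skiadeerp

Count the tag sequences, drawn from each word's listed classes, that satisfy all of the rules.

Candidates per position — 1:kaaskrer {R,A}; 2:kaaskrer {R,A}; 3:flaak {A,D}; 4:krush {D,R}; 5:flaak {A,D}; 6:skiadeerp {A}; 7:krush {D,R}; 8:skiadeerp {A}.
There are 64 candidate sequences in total.
The sequences that satisfy every rule: R A A D A A D A.
Count = 1.

1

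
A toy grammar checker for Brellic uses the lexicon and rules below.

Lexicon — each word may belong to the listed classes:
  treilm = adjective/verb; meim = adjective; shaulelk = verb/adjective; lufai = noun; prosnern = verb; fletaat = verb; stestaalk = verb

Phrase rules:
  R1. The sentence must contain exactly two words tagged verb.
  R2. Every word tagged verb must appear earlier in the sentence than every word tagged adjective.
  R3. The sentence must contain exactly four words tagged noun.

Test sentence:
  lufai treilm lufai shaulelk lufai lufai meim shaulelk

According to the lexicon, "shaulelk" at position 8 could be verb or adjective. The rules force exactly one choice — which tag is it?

Candidates per position — 1:lufai {noun}; 2:treilm {adjective,verb}; 3:lufai {noun}; 4:shaulelk {verb,adjective}; 5:lufai {noun}; 6:lufai {noun}; 7:meim {adjective}; 8:shaulelk {verb,adjective}.
At position 8, choosing verb makes rule 2 impossible to satisfy; hence adjective.
At position 2, choosing adjective makes rule 1 impossible to satisfy; hence verb.
At position 4, choosing adjective makes rule 1 impossible to satisfy; hence verb.
The unique satisfying tagging is: noun verb noun verb noun noun adjective adjective.
Rule-by-rule: rule 1 ok; rule 2 ok; rule 3 ok.

adjective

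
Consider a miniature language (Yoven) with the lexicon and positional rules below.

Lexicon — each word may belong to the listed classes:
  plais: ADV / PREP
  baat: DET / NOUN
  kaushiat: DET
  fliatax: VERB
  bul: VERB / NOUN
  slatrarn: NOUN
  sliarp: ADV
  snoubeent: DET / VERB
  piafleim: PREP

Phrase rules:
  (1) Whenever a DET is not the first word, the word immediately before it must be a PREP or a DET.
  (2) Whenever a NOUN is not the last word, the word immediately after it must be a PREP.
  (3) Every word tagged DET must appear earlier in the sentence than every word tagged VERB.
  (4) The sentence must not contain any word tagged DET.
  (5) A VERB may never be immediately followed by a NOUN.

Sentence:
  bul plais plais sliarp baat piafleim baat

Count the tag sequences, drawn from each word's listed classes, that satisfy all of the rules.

Candidates per position — 1:bul {VERB,NOUN}; 2:plais {ADV,PREP}; 3:plais {ADV,PREP}; 4:sliarp {ADV}; 5:baat {DET,NOUN}; 6:piafleim {PREP}; 7:baat {DET,NOUN}.
There are 32 candidate sequences in total.
Checking each against the rules leaves 6 sequences.
Count = 6.

6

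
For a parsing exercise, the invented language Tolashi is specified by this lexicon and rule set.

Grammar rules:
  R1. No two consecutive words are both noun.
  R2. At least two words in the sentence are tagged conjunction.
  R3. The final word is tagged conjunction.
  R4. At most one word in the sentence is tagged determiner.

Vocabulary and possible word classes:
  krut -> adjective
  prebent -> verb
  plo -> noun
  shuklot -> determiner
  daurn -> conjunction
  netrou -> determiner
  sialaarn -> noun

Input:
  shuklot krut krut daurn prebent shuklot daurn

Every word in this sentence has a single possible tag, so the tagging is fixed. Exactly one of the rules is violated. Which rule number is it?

4

Fixed tagging: determiner adjective adjective conjunction verb determiner conjunction.
Applying the rules: R1 ✓, R2 ✓, R3 ✓, R4 ✗.
Only rule 4 fails.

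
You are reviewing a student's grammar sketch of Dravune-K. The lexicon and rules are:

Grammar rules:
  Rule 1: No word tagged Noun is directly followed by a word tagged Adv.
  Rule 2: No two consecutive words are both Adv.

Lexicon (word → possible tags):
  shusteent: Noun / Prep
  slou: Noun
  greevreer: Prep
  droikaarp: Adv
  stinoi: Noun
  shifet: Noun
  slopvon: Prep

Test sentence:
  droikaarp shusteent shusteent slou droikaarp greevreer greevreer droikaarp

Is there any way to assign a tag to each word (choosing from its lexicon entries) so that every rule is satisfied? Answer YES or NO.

Candidates per position — 1:droikaarp {Adv}; 2:shusteent {Noun,Prep}; 3:shusteent {Noun,Prep}; 4:slou {Noun}; 5:droikaarp {Adv}; 6:greevreer {Prep}; 7:greevreer {Prep}; 8:droikaarp {Adv}.
Rule 1 cannot be satisfied by any choice of tags from the lexicon.
So there is no consistent tagging.

NO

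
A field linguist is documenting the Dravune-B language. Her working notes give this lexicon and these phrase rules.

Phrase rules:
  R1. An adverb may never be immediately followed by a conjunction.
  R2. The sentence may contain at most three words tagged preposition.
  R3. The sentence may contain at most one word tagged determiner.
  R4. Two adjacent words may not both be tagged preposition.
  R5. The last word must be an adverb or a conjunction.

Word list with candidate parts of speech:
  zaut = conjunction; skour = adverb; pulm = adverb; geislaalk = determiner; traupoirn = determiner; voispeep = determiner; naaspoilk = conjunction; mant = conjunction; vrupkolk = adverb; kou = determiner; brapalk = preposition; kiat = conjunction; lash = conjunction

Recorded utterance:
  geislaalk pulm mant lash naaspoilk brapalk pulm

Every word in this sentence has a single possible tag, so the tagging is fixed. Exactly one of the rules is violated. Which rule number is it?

Fixed tagging: determiner adverb conjunction conjunction conjunction preposition adverb.
Applying the rules: R1 fail, R2 pass, R3 pass, R4 pass, R5 pass.
Only rule 1 fails.

1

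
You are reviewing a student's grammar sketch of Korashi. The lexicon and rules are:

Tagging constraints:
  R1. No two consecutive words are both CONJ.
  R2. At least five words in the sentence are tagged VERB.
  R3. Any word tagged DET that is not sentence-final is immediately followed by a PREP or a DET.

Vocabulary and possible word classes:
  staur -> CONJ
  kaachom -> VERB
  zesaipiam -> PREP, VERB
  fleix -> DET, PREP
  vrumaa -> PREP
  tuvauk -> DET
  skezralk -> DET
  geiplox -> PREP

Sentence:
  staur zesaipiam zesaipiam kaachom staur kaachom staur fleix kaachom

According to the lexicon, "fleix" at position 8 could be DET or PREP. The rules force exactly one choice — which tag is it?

PREP

Candidates per position — 1:staur {CONJ}; 2:zesaipiam {PREP,VERB}; 3:zesaipiam {PREP,VERB}; 4:kaachom {VERB}; 5:staur {CONJ}; 6:kaachom {VERB}; 7:staur {CONJ}; 8:fleix {DET,PREP}; 9:kaachom {VERB}.
Word 2 cannot be PREP — rule 2 would then fail for every completion. It is VERB.
Word 3 cannot be PREP — rule 2 would then fail for every completion. It is VERB.
Word 8 cannot be DET — rule 3 would then fail for every completion. It is PREP.
The unique satisfying tagging is: CONJ VERB VERB VERB CONJ VERB CONJ PREP VERB.
Checking: rule 1 holds; rule 2 holds; rule 3 holds.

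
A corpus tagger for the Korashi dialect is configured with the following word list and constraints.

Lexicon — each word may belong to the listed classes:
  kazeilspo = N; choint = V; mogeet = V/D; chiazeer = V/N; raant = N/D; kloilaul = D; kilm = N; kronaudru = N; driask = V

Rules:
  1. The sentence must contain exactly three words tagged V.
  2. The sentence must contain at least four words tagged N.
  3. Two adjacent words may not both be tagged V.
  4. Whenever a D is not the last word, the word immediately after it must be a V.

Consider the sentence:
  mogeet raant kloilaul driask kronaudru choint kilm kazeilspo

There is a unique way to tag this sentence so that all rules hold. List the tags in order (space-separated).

V N D V N V N N

Candidates per position — 1:mogeet {V,D}; 2:raant {N,D}; 3:kloilaul {D}; 4:driask {V}; 5:kronaudru {N}; 6:choint {V}; 7:kilm {N}; 8:kazeilspo {N}.
Position 1: D is ruled out by rule 1; that leaves V.
Position 2: D is ruled out by rule 2; that leaves N.
That leaves exactly one tagging: V N D V N V N N.
Check: rule 1 ok; rule 2 ok; rule 3 ok; rule 4 ok.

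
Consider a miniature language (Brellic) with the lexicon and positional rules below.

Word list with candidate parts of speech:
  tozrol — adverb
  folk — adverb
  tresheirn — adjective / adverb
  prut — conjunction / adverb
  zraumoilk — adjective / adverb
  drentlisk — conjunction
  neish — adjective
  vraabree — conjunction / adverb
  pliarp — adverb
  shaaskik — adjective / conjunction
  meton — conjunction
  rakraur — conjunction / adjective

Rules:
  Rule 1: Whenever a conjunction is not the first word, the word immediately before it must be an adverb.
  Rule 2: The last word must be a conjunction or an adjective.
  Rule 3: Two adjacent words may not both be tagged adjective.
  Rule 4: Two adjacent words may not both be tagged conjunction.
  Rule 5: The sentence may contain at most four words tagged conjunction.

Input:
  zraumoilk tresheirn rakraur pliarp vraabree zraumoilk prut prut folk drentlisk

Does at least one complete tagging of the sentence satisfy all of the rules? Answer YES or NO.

Candidates per position — 1:zraumoilk {adjective,adverb}; 2:tresheirn {adjective,adverb}; 3:rakraur {conjunction,adjective}; 4:pliarp {adverb}; 5:vraabree {conjunction,adverb}; 6:zraumoilk {adjective,adverb}; 7:prut {conjunction,adverb}; 8:prut {conjunction,adverb}; 9:folk {adverb}; 10:drentlisk {conjunction}.
One satisfying assignment: adjective adverb adjective adverb conjunction adjective adverb conjunction adverb conjunction.
Rule-by-rule: rule 1 holds; rule 2 holds; rule 3 holds; rule 4 holds; rule 5 holds.

YES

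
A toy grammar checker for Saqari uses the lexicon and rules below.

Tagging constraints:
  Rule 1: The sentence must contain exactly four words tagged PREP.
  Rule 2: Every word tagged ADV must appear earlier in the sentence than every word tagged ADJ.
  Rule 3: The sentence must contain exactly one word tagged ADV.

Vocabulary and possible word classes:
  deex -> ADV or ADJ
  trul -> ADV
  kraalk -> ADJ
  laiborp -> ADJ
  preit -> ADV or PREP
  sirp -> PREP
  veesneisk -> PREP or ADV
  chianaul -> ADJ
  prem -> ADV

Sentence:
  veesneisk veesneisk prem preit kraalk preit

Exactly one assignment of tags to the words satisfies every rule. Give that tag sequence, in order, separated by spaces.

PREP PREP ADV PREP ADJ PREP

Candidates per position — 1:veesneisk {PREP,ADV}; 2:veesneisk {PREP,ADV}; 3:prem {ADV}; 4:preit {ADV,PREP}; 5:kraalk {ADJ}; 6:preit {ADV,PREP}.
Position 1: tagging it ADV would leave rule 1 unsatisfiable, so it must be PREP.
Position 2: tagging it ADV would leave rule 1 unsatisfiable, so it must be PREP.
Position 4: tagging it ADV would leave rule 1 unsatisfiable, so it must be PREP.
Position 6: tagging it ADV would leave rule 1 unsatisfiable, so it must be PREP.
The only consistent sequence is: PREP PREP ADV PREP ADJ PREP.
Verifying each rule — rule 1 satisfied; rule 2 satisfied; rule 3 satisfied.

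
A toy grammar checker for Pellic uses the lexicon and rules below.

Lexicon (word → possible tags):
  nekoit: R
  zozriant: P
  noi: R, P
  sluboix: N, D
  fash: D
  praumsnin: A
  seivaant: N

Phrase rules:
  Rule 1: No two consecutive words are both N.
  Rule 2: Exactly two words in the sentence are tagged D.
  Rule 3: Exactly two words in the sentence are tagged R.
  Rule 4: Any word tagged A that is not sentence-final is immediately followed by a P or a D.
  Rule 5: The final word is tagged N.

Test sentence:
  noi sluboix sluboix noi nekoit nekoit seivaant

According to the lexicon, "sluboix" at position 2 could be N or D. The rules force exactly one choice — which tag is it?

D

Candidates per position — 1:noi {R,P}; 2:sluboix {N,D}; 3:sluboix {N,D}; 4:noi {R,P}; 5:nekoit {R}; 6:nekoit {R}; 7:seivaant {N}.
Position 1: R is ruled out by rule 3; that leaves P.
Position 2: N is ruled out by rule 2; that leaves D.
Position 3: N is ruled out by rule 2; that leaves D.
Position 4: R is ruled out by rule 3; that leaves P.
So the tagging must be: P D D P R R N.
Check: rule 1 satisfied; rule 2 satisfied; rule 3 satisfied; rule 4 satisfied; rule 5 satisfied.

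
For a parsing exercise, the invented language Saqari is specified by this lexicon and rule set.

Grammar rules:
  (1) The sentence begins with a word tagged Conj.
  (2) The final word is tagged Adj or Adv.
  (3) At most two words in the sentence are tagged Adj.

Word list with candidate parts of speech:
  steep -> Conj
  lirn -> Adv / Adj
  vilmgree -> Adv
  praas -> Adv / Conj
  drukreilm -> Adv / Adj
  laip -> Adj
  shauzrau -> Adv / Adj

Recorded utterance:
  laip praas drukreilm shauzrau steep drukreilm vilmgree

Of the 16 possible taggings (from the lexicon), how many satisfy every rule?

0

Candidates per position — 1:laip {Adj}; 2:praas {Adv,Conj}; 3:drukreilm {Adv,Adj}; 4:shauzrau {Adv,Adj}; 5:steep {Conj}; 6:drukreilm {Adv,Adj}; 7:vilmgree {Adv}.
There are 16 candidate sequences in total.
Rule 1 cannot be satisfied by any choice of tags from the lexicon.
So there is no consistent tagging.
Count = 0.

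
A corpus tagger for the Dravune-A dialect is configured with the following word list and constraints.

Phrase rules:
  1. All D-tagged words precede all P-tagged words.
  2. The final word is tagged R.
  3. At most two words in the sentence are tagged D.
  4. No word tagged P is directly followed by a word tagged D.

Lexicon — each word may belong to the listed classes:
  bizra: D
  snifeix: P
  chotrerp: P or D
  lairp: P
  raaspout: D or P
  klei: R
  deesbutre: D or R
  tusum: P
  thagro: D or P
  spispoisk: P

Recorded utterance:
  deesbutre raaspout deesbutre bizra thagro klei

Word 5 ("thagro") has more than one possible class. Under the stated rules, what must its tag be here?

P

Candidates per position — 1:deesbutre {D,R}; 2:raaspout {D,P}; 3:deesbutre {D,R}; 4:bizra {D}; 5:thagro {D,P}; 6:klei {R}.
Word 2 cannot be P — rule 1 would then fail for every completion. It is D.
Word 3 cannot be D — rule 3 would then fail for every completion. It is R.
Word 5 cannot be D — rule 3 would then fail for every completion. It is P.
Word 1 cannot be D — rule 3 would then fail for every completion. It is R.
The only consistent sequence is: R D R D P R.
Rule-by-rule: rule 1 ok; rule 2 ok; rule 3 ok; rule 4 ok.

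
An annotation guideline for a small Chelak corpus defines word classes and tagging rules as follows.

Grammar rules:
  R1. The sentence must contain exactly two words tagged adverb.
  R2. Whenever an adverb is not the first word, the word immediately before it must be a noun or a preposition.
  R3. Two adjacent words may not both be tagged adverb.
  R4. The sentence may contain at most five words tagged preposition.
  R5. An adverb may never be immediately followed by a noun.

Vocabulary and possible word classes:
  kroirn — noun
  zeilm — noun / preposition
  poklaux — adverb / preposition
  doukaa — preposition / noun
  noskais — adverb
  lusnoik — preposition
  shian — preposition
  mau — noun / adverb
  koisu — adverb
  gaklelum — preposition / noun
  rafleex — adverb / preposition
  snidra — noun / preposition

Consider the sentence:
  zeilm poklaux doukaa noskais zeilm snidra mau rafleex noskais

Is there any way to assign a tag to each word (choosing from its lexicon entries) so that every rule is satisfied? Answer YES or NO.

Candidates per position — 1:zeilm {noun,preposition}; 2:poklaux {adverb,preposition}; 3:doukaa {preposition,noun}; 4:noskais {adverb}; 5:zeilm {noun,preposition}; 6:snidra {noun,preposition}; 7:mau {noun,adverb}; 8:rafleex {adverb,preposition}; 9:noskais {adverb}.
One satisfying assignment: noun preposition preposition adverb preposition preposition noun preposition adverb.
Rule-by-rule: rule 1 ✓; rule 2 ✓; rule 3 ✓; rule 4 ✓; rule 5 ✓.

YES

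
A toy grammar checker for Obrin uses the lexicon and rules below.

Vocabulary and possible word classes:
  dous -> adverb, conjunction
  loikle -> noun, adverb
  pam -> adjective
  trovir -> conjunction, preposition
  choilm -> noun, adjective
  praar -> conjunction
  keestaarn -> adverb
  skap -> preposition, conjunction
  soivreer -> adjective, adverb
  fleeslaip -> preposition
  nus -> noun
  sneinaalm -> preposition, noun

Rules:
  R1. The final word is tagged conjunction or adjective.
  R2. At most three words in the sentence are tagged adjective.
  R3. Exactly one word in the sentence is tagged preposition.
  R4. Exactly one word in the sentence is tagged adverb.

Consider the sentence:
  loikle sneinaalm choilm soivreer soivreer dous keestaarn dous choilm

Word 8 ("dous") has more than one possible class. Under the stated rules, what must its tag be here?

conjunction

Candidates per position — 1:loikle {noun,adverb}; 2:sneinaalm {preposition,noun}; 3:choilm {noun,adjective}; 4:soivreer {adjective,adverb}; 5:soivreer {adjective,adverb}; 6:dous {adverb,conjunction}; 7:keestaarn {adverb}; 8:dous {adverb,conjunction}; 9:choilm {noun,adjective}.
If word 1 were adverb, no tagging could satisfy rule 4; so word 1 is noun.
If word 2 were noun, no tagging could satisfy rule 3; so word 2 is preposition.
If word 4 were adverb, no tagging could satisfy rule 4; so word 4 is adjective.
If word 5 were adverb, no tagging could satisfy rule 4; so word 5 is adjective.
If word 6 were adverb, no tagging could satisfy rule 4; so word 6 is conjunction.
If word 8 were adverb, no tagging could satisfy rule 4; so word 8 is conjunction.
If word 9 were noun, no tagging could satisfy rule 1; so word 9 is adjective.
If word 3 were adjective, no tagging could satisfy rule 2; so word 3 is noun.
The only consistent sequence is: noun preposition noun adjective adjective conjunction adverb conjunction adjective.
Check: rule 1 ok; rule 2 ok; rule 3 ok; rule 4 ok.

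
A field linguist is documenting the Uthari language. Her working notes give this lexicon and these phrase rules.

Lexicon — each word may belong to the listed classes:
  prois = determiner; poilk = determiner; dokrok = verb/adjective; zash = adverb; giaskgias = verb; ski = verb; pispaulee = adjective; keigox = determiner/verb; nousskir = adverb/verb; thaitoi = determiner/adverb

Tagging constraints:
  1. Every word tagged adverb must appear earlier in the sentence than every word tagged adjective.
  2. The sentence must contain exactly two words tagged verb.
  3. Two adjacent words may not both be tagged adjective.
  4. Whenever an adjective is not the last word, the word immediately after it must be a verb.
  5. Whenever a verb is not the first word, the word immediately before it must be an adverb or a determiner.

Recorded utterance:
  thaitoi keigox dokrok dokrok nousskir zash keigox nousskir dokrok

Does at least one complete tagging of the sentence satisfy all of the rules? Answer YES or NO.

Candidates per position — 1:thaitoi {determiner,adverb}; 2:keigox {determiner,verb}; 3:dokrok {verb,adjective}; 4:dokrok {verb,adjective}; 5:nousskir {adverb,verb}; 6:zash {adverb}; 7:keigox {determiner,verb}; 8:nousskir {adverb,verb}; 9:dokrok {verb,adjective}.
Every candidate sequence violates at least one rule; no consistent tagging exists.

NO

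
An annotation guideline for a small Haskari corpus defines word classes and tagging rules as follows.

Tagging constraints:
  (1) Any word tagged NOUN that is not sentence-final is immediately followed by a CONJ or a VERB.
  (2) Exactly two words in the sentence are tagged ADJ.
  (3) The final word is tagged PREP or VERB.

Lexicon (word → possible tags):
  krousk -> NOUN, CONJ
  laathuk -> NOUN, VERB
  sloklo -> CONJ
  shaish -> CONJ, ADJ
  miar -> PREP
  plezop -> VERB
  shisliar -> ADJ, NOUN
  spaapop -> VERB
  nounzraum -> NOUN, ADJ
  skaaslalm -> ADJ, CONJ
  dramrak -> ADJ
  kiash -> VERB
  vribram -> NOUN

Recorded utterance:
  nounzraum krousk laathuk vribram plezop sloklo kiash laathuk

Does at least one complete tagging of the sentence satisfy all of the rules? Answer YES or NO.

NO

Candidates per position — 1:nounzraum {NOUN,ADJ}; 2:krousk {NOUN,CONJ}; 3:laathuk {NOUN,VERB}; 4:vribram {NOUN}; 5:plezop {VERB}; 6:sloklo {CONJ}; 7:kiash {VERB}; 8:laathuk {NOUN,VERB}.
Rule 2 cannot be satisfied by any choice of tags from the lexicon.
So there is no consistent tagging.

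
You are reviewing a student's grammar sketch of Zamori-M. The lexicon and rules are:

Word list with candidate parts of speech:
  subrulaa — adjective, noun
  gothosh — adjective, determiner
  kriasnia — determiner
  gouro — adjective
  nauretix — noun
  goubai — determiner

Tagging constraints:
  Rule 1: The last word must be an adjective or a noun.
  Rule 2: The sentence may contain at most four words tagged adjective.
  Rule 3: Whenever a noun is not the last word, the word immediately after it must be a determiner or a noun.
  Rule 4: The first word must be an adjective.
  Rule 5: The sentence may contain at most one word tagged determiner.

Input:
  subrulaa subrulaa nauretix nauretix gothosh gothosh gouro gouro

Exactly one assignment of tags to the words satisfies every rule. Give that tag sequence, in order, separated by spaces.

adjective noun noun noun determiner adjective adjective adjective

Candidates per position — 1:subrulaa {adjective,noun}; 2:subrulaa {adjective,noun}; 3:nauretix {noun}; 4:nauretix {noun}; 5:gothosh {adjective,determiner}; 6:gothosh {adjective,determiner}; 7:gouro {adjective}; 8:gouro {adjective}.
If word 1 were noun, no tagging could satisfy rule 4; so word 1 is adjective.
If word 5 were adjective, no tagging could satisfy rule 3; so word 5 is determiner.
If word 6 were determiner, no tagging could satisfy rule 5; so word 6 is adjective.
If word 2 were adjective, no tagging could satisfy rule 2; so word 2 is noun.
So the tagging must be: adjective noun noun noun determiner adjective adjective adjective.
Checking: rule 1 satisfied; rule 2 satisfied; rule 3 satisfied; rule 4 satisfied; rule 5 satisfied.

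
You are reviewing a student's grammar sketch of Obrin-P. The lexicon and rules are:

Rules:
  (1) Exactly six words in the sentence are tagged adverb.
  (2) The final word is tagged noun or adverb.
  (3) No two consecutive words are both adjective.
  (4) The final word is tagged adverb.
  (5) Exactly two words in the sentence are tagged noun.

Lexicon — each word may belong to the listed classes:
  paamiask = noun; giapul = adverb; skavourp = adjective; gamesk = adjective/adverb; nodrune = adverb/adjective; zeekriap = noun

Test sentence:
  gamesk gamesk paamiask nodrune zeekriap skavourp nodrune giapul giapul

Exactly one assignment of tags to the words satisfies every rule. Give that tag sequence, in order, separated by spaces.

adverb adverb noun adverb noun adjective adverb adverb adverb

Candidates per position — 1:gamesk {adjective,adverb}; 2:gamesk {adjective,adverb}; 3:paamiask {noun}; 4:nodrune {adverb,adjective}; 5:zeekriap {noun}; 6:skavourp {adjective}; 7:nodrune {adverb,adjective}; 8:giapul {adverb}; 9:giapul {adverb}.
Position 1: adjective is ruled out by rule 1; that leaves adverb.
Position 2: adjective is ruled out by rule 1; that leaves adverb.
Position 4: adjective is ruled out by rule 1; that leaves adverb.
Position 7: adjective is ruled out by rule 1; that leaves adverb.
The unique satisfying tagging is: adverb adverb noun adverb noun adjective adverb adverb adverb.
Checking: rule 1 holds; rule 2 holds; rule 3 holds; rule 4 holds; rule 5 holds.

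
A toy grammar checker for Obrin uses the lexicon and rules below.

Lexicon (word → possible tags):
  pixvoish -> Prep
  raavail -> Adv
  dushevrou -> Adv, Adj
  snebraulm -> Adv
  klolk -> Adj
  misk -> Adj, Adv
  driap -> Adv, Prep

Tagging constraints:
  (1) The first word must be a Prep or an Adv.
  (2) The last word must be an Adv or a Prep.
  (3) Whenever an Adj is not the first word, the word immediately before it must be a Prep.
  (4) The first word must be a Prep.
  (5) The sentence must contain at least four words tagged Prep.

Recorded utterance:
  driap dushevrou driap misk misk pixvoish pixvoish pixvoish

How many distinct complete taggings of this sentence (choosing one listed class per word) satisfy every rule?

6

Candidates per position — 1:driap {Adv,Prep}; 2:dushevrou {Adv,Adj}; 3:driap {Adv,Prep}; 4:misk {Adj,Adv}; 5:misk {Adj,Adv}; 6:pixvoish {Prep}; 7:pixvoish {Prep}; 8:pixvoish {Prep}.
There are 32 candidate sequences in total.
Checking each against the rules leaves 6 sequences.
Count = 6.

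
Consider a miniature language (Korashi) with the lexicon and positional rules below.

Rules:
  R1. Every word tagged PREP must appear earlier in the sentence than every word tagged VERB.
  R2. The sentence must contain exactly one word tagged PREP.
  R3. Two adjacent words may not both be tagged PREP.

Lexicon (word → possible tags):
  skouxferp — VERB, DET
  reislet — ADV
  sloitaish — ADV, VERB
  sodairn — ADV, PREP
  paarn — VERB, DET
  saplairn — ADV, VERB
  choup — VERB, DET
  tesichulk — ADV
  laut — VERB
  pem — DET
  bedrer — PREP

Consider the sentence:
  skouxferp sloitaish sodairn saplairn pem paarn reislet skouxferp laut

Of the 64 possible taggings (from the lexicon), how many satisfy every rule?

8

Candidates per position — 1:skouxferp {VERB,DET}; 2:sloitaish {ADV,VERB}; 3:sodairn {ADV,PREP}; 4:saplairn {ADV,VERB}; 5:pem {DET}; 6:paarn {VERB,DET}; 7:reislet {ADV}; 8:skouxferp {VERB,DET}; 9:laut {VERB}.
There are 64 candidate sequences in total.
Checking each against the rules leaves 8 sequences.
Count = 8.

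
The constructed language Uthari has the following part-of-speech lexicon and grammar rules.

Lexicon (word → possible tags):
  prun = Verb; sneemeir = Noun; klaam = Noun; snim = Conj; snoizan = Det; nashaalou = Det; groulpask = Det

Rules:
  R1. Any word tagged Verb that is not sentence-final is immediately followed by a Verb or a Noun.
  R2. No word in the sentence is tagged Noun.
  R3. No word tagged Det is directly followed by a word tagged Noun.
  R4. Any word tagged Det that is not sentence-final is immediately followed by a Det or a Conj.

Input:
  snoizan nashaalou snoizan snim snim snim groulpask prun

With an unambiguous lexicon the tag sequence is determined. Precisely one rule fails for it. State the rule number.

Fixed tagging: Det Det Det Conj Conj Conj Det Verb.
Applying the rules: R1 pass, R2 pass, R3 pass, R4 fail.
Only rule 4 fails.

4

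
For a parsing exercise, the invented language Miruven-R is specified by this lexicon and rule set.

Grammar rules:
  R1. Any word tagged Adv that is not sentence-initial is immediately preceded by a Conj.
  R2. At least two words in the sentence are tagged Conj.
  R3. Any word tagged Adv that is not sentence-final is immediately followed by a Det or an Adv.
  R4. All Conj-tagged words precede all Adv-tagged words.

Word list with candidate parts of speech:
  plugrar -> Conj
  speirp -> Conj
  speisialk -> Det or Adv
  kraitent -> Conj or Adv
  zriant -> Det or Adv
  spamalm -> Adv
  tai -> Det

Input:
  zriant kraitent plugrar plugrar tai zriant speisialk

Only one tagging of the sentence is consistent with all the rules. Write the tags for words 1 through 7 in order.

Candidates per position — 1:zriant {Det,Adv}; 2:kraitent {Conj,Adv}; 3:plugrar {Conj}; 4:plugrar {Conj}; 5:tai {Det}; 6:zriant {Det,Adv}; 7:speisialk {Det,Adv}.
At position 1, choosing Adv makes rule 3 impossible to satisfy; hence Det.
At position 2, choosing Adv makes rule 1 impossible to satisfy; hence Conj.
At position 6, choosing Adv makes rule 1 impossible to satisfy; hence Det.
At position 7, choosing Adv makes rule 1 impossible to satisfy; hence Det.
The unique satisfying tagging is: Det Conj Conj Conj Det Det Det.
Check: rule 1 holds; rule 2 holds; rule 3 holds; rule 4 holds.

Det Conj Conj Conj Det Det Det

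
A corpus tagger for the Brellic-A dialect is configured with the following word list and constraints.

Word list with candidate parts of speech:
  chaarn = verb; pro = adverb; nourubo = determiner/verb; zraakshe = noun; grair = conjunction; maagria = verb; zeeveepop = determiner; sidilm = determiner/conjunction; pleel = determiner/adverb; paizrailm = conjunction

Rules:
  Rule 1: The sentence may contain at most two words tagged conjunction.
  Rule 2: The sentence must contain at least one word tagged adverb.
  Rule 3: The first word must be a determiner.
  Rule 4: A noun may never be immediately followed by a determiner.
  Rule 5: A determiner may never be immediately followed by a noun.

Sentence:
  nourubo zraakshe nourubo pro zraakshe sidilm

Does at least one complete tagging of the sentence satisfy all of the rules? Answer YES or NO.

NO

Candidates per position — 1:nourubo {determiner,verb}; 2:zraakshe {noun}; 3:nourubo {determiner,verb}; 4:pro {adverb}; 5:zraakshe {noun}; 6:sidilm {determiner,conjunction}.
Every candidate sequence violates at least one rule; no consistent tagging exists.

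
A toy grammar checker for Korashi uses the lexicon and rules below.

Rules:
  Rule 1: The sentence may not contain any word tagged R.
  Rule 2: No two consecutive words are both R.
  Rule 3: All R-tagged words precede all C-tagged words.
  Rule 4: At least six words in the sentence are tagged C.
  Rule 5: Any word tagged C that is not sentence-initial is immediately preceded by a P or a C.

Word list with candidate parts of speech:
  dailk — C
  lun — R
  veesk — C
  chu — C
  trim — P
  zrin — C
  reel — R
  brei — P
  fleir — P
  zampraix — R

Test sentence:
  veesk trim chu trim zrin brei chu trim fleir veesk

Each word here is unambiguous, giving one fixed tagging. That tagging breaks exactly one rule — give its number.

4

Fixed tagging: C P C P C P C P P C.
Applying the rules: R1 holds, R2 holds, R3 holds, R4 violated, R5 holds.
Only rule 4 fails.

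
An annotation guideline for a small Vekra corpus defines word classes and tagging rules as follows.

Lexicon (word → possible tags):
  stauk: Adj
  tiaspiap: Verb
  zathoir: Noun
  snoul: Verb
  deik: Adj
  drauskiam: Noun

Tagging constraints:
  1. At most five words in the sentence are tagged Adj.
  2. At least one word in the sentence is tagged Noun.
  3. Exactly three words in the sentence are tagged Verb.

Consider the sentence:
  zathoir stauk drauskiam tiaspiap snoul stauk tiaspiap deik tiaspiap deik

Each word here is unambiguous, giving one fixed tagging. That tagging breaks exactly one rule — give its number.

3

Fixed tagging: Noun Adj Noun Verb Verb Adj Verb Adj Verb Adj.
Applying the rules: R1 pass, R2 pass, R3 fail.
Only rule 3 fails.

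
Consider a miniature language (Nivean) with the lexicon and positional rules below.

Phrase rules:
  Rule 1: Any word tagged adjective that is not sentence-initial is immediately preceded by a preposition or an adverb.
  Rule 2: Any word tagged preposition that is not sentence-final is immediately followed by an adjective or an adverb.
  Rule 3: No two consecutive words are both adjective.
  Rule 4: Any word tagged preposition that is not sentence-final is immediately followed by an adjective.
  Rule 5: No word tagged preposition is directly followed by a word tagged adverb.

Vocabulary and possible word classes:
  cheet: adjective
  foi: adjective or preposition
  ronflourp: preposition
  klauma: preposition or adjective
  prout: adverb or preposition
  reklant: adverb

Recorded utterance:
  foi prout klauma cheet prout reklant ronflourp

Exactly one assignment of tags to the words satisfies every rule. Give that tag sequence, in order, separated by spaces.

Candidates per position — 1:foi {adjective,preposition}; 2:prout {adverb,preposition}; 3:klauma {preposition,adjective}; 4:cheet {adjective}; 5:prout {adverb,preposition}; 6:reklant {adverb}; 7:ronflourp {preposition}.
At position 1, choosing preposition makes rule 4 impossible to satisfy; hence adjective.
At position 3, choosing adjective makes rule 1 impossible to satisfy; hence preposition.
At position 5, choosing preposition makes rule 4 impossible to satisfy; hence adverb.
At position 2, choosing preposition makes rule 2 impossible to satisfy; hence adverb.
That leaves exactly one tagging: adjective adverb preposition adjective adverb adverb preposition.
Verifying each rule — rule 1 ✓; rule 2 ✓; rule 3 ✓; rule 4 ✓; rule 5 ✓.

adjective adverb preposition adjective adverb adverb preposition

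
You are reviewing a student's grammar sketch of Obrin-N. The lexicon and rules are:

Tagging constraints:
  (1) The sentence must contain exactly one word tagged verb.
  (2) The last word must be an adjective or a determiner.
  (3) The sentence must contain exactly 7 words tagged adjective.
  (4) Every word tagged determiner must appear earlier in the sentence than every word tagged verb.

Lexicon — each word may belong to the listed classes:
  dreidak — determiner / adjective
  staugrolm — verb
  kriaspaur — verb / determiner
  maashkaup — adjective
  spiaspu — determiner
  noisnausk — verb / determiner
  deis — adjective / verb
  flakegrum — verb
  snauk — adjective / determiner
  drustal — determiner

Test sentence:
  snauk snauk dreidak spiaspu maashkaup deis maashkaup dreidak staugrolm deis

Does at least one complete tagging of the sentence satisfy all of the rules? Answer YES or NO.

YES

Candidates per position — 1:snauk {adjective,determiner}; 2:snauk {adjective,determiner}; 3:dreidak {determiner,adjective}; 4:spiaspu {determiner}; 5:maashkaup {adjective}; 6:deis {adjective,verb}; 7:maashkaup {adjective}; 8:dreidak {determiner,adjective}; 9:staugrolm {verb}; 10:deis {adjective,verb}.
One satisfying assignment: adjective adjective adjective determiner adjective adjective adjective determiner verb adjective.
Check: rule 1 holds; rule 2 holds; rule 3 holds; rule 4 holds.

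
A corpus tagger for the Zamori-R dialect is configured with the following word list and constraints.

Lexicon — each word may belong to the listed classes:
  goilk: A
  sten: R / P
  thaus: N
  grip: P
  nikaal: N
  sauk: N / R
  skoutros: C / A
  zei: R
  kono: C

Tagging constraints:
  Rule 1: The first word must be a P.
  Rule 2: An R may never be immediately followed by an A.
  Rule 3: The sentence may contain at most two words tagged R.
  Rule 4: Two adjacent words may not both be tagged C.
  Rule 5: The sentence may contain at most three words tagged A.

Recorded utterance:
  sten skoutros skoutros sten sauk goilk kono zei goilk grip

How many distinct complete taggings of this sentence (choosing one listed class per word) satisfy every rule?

0

Candidates per position — 1:sten {R,P}; 2:skoutros {C,A}; 3:skoutros {C,A}; 4:sten {R,P}; 5:sauk {N,R}; 6:goilk {A}; 7:kono {C}; 8:zei {R}; 9:goilk {A}; 10:grip {P}.
There are 32 candidate sequences in total.
Rule 2 cannot be satisfied by any choice of tags from the lexicon.
So there is no consistent tagging.
Count = 0.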